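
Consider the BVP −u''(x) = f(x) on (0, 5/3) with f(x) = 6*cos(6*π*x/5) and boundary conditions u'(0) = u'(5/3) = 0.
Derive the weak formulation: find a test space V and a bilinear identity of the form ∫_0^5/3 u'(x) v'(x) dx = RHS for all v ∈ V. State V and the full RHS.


V = H^1(0, 5/3) (no boundary constraint on v; u is determined up to an additive constant); weak form: ∫_0^5/3 u'v' dx = ∫_0^5/3 (6*cos(6*π*x/5)) v dx for all v ∈ V.

Multiply both sides by a test function v and integrate from 0 to 5/3:
  ∫_0^5/3 −u''(x) v(x) dx = ∫_0^5/3 f(x) v(x) dx.
Integrate the LHS by parts once:
  ∫_0^5/3 −u'' v dx = −[u'(x) v(x)]_0^5/3 + ∫_0^5/3 u'(x) v'(x) dx.
Thus ∫_0^5/3 u'(x) v'(x) dx = ∫_0^5/3 f(x) v(x) dx + [u'(x) v(x)]_0^5/3.
Choose V so that boundary terms are either known or forced to vanish.
u has homogeneous Neumann: u'(0) = u'(5/3) = 0. So [u' v]_0^5/3 = 0·v(5/3) − 0·v(0) = 0 for any v; take V = H^1(0, 5/3).
Weak formulation: find u (satisfying any essential BC) such that ∫_0^5/3 u'(x) v'(x) dx = ∫_0^5/3 f v dx for all v ∈ V (homogeneous Neumann, so boundary terms vanish).
Substituting f(x) = 6*cos(6*π*x/5), the right-hand side is ∫_0^5/3 (6*cos(6*π*x/5)) v dx.
Compatibility check (pure Neumann): taking v ≡ 1 ∈ V gives 0 = ∫_0^5/3 f dx + (0) − (0), i.e. ∫_0^5/3 f dx must equal u'(0) − u'(5/3) = 0. Indeed ∫_0^5/3 (6*cos(6*π*x/5)) dx = 0, so the data are compatible. The solution is then unique only up to an additive constant (fix it e.g. by requiring ∫_0^5/3 u dx = 0).


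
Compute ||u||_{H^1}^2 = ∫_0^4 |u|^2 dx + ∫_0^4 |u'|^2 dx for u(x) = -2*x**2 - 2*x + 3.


||u||_{H^1}^2 = 23788/15

The H^1 norm (squared) on an interval (0, L) is
  ||u||_{H^1}^2 = ∫_0^L u(x)^2 dx + ∫_0^L u'(x)^2 dx.
Compute u'(x) = -4*x - 2.
Then u(x)^2 = 4*x**4 + 8*x**3 - 8*x**2 - 12*x + 9 and u'(x)^2 = 16*x**2 + 16*x + 4.
Integrate each monomial from 0 to 4 using ∫_0^4 c·x^n dx = c·4^(n+1)/(n+1):
  ∫_0^4 u(x)^2 dx = ∫_0^4 (4*x^4 + 8*x^3 - 8*x^2 - 12*x + 9) dx. Term by term:
    ∫_0^4 4*x^4 dx = 4096/5;  ∫_0^4 8*x^3 dx = 512;  ∫_0^4 -8*x^2 dx = -512/3;
    ∫_0^4 -12*x dx = -96;  ∫_0^4 9 dx = 36.
  Sum: 4096/5 + 512 − 512/3 − 96 + 36 = 16508/15.
  ∫_0^4 u'(x)^2 dx = ∫_0^4 (16*x^2 + 16*x + 4) dx. Term by term:
    ∫_0^4 16*x^2 dx = 1024/3;  ∫_0^4 16*x dx = 128;  ∫_0^4 4 dx = 16.
  Sum: 1024/3 + 128 + 16 = 1456/3.
Adding: ||u||_{H^1}^2 = 16508/15 + 1456/3 = 23788/15.


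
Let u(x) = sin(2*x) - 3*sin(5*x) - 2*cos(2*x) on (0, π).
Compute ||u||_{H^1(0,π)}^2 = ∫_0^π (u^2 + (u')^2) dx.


||u||_{H^1(0,π)}^2 = 200/7 + 259*π/2

u'(x) = 4*sin(2*x) + 2*cos(2*x) - 15*cos(5*x).
Expand u² and (u')² and integrate term by term on (0, π), using: for integers n ≥ 1, ∫_0^π sin²(nx) dx = ∫_0^π cos²(nx) dx = π/2; for n ≠ n', ∫_0^π sin(nx)sin(n'x) dx = ∫_0^π cos(nx)cos(n'x) dx = 0; and by product-to-sum, ∫_0^π sin(nx)cos(n'x) dx = ½∫_0^π [sin((n+n')x) + sin((n−n')x)] dx, which is 0 when n+n' is even and 2n/(n²−n'²) when n+n' is odd (it need not vanish on (0, π)).
  u² squared terms: (-3)²·∫sin(5x)² dx = 9·π/2 = 9*π/2;  (-2)²·∫cos(2x)² dx = 4·π/2 = 2*π;  (1)²·∫sin(2x)² dx = 1·π/2 = π/2.
  u² cross terms: 2·(-3)·(-2)·∫sin(5x)·cos(2x) dx = 12·(10/21) = 40/7;  2·(-3)·(1)·∫sin(5x)·sin(2x) dx = -6·(0) = 0;  2·(-2)·(1)·∫cos(2x)·sin(2x) dx = -4·(0) = 0.
  So ∫_0^π u² dx = 9*π/2 + 2*π + π/2 + 40/7 + 0 + 0 = 40/7 + 7*π.
  (u')² squared terms: (-15)²·∫cos(5x)² dx = 225·π/2 = 225*π/2;  (2)²·∫cos(2x)² dx = 4·π/2 = 2*π;  (4)²·∫sin(2x)² dx = 16·π/2 = 8*π.
  (u')² cross terms: 2·(-15)·(2)·∫cos(5x)·cos(2x) dx = -60·(0) = 0;  2·(-15)·(4)·∫cos(5x)·sin(2x) dx = -120·(-4/21) = 160/7;  2·(2)·(4)·∫cos(2x)·sin(2x) dx = 16·(0) = 0.
  So ∫_0^π (u')² dx = 225*π/2 + 2*π + 8*π + 0 + 160/7 + 0 = 160/7 + 245*π/2.
||u||_{H^1}^2 = (40/7 + 7*π) + (160/7 + 245*π/2) = 200/7 + 259*π/2.


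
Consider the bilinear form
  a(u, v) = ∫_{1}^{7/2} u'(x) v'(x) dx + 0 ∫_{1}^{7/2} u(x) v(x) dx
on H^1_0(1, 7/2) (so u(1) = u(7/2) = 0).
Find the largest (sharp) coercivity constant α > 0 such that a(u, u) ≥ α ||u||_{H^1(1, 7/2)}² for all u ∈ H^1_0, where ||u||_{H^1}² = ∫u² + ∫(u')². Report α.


α = 4*π^2/(25 + 4*π^2)

Coercivity of a(·,·) on H^1_0(1, 7/2) means a(u, u) ≥ α ||u||_{H^1}² for every u ∈ H^1_0.
The interval has length L = 5/2, and Poincaré/coercivity depend only on L. Here a(u, u) = ∫(u')² + (0)·∫u².
Here c = 0, so a(u,u) = ∫(u')² alone. The condition a(u,u) ≥ α||u||_{H^1}² reads (1−α)∫(u')² ≥ (α−c)∫u². Any admissible α is ≤ 1 (rapidly oscillating u have ∫u²/∫(u')² → 0), and α = 1 would force 0 ≥ (1−c)∫u², impossible since c < 1; so 1−α > 0. By the sharp Poincaré inequality on H^1_0 of an interval of length L, ∫(u')² ≥ (π/L)²∫u² with equality for the first sine mode sin(π(x−x₀)/L) (x₀ the left endpoint), so the inequality holds for all u iff (1−α)(π/L)² ≥ α − c, i.e. α ≤ ((π/L)² + c)/((π/L)² + 1) = (1 + c(L/π)²)/(1 + (L/π)²). (Direct route, valid since c ≤ 0: Poincaré gives c∫u² ≥ c(L/π)²∫(u')², so a(u,u) ≥ (1 + c(L/π)²)∫(u')², while ||u||_{H^1}² ≤ (1 + (L/π)²)∫(u')²; dividing yields the same α.) With (π/L)² = 4*π^2/25 and c = 0, the largest admissible constant is α = ((π/L)² + c)/((π/L)² + 1).
Simplifying, α = 4*π^2/(25 + 4*π^2).


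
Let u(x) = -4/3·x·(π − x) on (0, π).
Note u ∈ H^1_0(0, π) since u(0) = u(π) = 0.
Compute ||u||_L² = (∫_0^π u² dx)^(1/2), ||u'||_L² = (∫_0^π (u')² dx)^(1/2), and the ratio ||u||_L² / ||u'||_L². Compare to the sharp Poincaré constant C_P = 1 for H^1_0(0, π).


||u||_L² / ||u'||_L² = sqrt(10)*π/10 < C_P = 1.

u(x) = -4/3·x·(π − x), so u'(x) = 8*x/3 - 4*π/3.
u(x) = -4/3·x·(π − x) vanishes at x = 0 and x = π, so u ∈ H^1_0(0, π). Differentiate via the product rule and integrate the resulting polynomials term by term.
  ∫_0^π u² dx = ∫_0^π (16*x^4/9 - 32*π*x^3/9 + 16*π^2*x^2/9) dx. Term by term:
    ∫_0^π 16*x^4/9 dx = 16*π^5/45;  ∫_0^π -32*π*x^3/9 dx = -8*π^5/9;  ∫_0^π 16*π^2*x^2/9 dx = 16*π^5/27.
  Sum: 16*π^5/45 − 8*π^5/9 + 16*π^5/27 = 8*π^5/135.
  ∫_0^π (u')² dx = ∫_0^π (64*x^2/9 - 64*π*x/9 + 16*π^2/9) dx. Term by term:
    ∫_0^π 64*x^2/9 dx = 64*π^3/27;  ∫_0^π -64*π*x/9 dx = -32*π^3/9;  ∫_0^π 16*π^2/9 dx = 16*π^3/9.
  Sum: 64*π^3/27 − 32*π^3/9 + 16*π^3/9 = 16*π^3/27.
∫_0^π u² dx = 8*π^5/135, so ||u||_L² = 2*sqrt(30)*π^(5/2)/45.
∫_0^π (u')² dx = 16*π^3/27, so ||u'||_L² = 4*sqrt(3)*π^(3/2)/9.
Ratio ||u||_L² / ||u'||_L² = sqrt(10)*π/10.
Sharp Poincaré constant on H^1_0(0, π) is C_P = L/π = 1, achieved by sin(x).
A polynomial bump cannot attain the sharp Poincaré constant (only the first sine eigenfunction does), so the ratio is strictly less than C_P, consistent with ||u||_L² ≤ C_P ||u'||_L².


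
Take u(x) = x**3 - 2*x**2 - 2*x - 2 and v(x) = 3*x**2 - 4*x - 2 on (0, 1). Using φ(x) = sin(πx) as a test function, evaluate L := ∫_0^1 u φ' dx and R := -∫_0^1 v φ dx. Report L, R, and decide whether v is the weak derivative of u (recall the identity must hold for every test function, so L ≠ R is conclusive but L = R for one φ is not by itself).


LHS = 12/π^3 + 5/π, RHS = 12/π^3 + 5/π. Yes, v = u' weakly.

u(x) = x**3 - 2*x**2 - 2*x - 2, classical derivative u'(x) = 3*x**2 - 4*x - 2.
φ(x) = sin(πx), so φ'(x) = π*cos(π*x).
Note φ(0) = φ(1) = 0, so the boundary term u·φ vanishes.
LHS = ∫_0^1 u(x) φ'(x) dx = ∫_0^1 (π*x^3*cos(π*x) - 2*π*x^2*cos(π*x) - 2*π*x*cos(π*x) - 2*π*cos(π*x)) dx. Term by term:
  ∫_0^1 -2*π*cos(π*x) dx = 0;  ∫_0^1 π*x^3*cos(π*x) dx = -3/π + 12/π^3;  ∫_0^1 -2*π*x*cos(π*x) dx = 4/π;
  ∫_0^1 -2*π*x^2*cos(π*x) dx = 4/π.
Sum: 0 + -3/π + 12/π^3 + 4/π + 4/π = 12/π^3 + 5/π.
So LHS = 12/π^3 + 5/π.
∫_0^1 v(x) φ(x) dx = ∫_0^1 (3*x^2*sin(π*x) - 4*x*sin(π*x) - 2*sin(π*x)) dx. Term by term:
  ∫_0^1 -2*sin(π*x) dx = -4/π;  ∫_0^1 -4*x*sin(π*x) dx = -4/π;  ∫_0^1 3*x^2*sin(π*x) dx = -12/π^3 + 3/π.
Sum: -4/π − 4/π + -12/π^3 + 3/π = -5/π - 12/π^3.
So RHS = -∫_0^1 v(x) φ(x) dx = 12/π^3 + 5/π.
LHS = RHS, so the identity holds for this test φ.
Moreover u is smooth here and v(x) = u'(x) = 3*x**2 - 4*x - 2 pointwise, so the identity holds for every test function. Hence v is the weak derivative of u.


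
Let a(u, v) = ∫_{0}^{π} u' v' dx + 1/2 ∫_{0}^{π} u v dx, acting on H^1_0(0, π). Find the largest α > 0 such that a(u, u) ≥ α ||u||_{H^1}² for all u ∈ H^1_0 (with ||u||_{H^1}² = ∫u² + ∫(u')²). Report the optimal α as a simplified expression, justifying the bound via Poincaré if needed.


α = 3/4

Coercivity of a(·,·) on H^1_0(0, π) means a(u, u) ≥ α ||u||_{H^1}² for every u ∈ H^1_0.
The interval has length L = π, and Poincaré/coercivity depend only on L. Here a(u, u) = ∫(u')² + (1/2)·∫u².
Here 0 < c = 1/2 < 1. The condition a(u,u) ≥ α||u||_{H^1}² reads (1−α)∫(u')² ≥ (α−c)∫u². Any admissible α is ≤ 1 (rapidly oscillating u have ∫u²/∫(u')² → 0), and α = 1 would force 0 ≥ (1−c)∫u², impossible since c < 1; so 1−α > 0. By the sharp Poincaré inequality on H^1_0 of an interval of length L, ∫(u')² ≥ (π/L)²∫u² with equality for the first sine mode sin(π(x−x₀)/L) (x₀ the left endpoint), so the inequality holds for all u iff (1−α)(π/L)² ≥ α − c, i.e. α ≤ ((π/L)² + c)/((π/L)² + 1) = (1 + c(L/π)²)/(1 + (L/π)²). With (π/L)² = 1 and c = 1/2, the largest admissible constant is α = ((π/L)² + c)/((π/L)² + 1).
Simplifying, α = 3/4.


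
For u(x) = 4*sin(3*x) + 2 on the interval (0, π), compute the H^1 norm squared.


||u||_{H^1(0,π)}^2 = 32/3 + 84*π

u'(x) = 12*cos(3*x).
Expand u² and (u')² and integrate term by term on (0, π), using: for integers n ≥ 1, ∫_0^π sin²(nx) dx = ∫_0^π cos²(nx) dx = π/2; for n ≠ n', ∫_0^π sin(nx)sin(n'x) dx = ∫_0^π cos(nx)cos(n'x) dx = 0; and by product-to-sum, ∫_0^π sin(nx)cos(n'x) dx = ½∫_0^π [sin((n+n')x) + sin((n−n')x)] dx, which is 0 when n+n' is even and 2n/(n²−n'²) when n+n' is odd (it need not vanish on (0, π)). For the constant mode: ∫_0^π 1 dx = π, ∫_0^π cos(nx) dx = 0, ∫_0^π sin(nx) dx = (1−(−1)^n)/n.
  u² squared terms: (2)²·∫1 dx = 4·π = 4*π;  (4)²·∫sin(3x)² dx = 16·π/2 = 8*π.
  u² cross terms: 2·(2)·(4)·∫1·sin(3x) dx = 16·(2/3) = 32/3.
  So ∫_0^π u² dx = 4*π + 8*π + 32/3 = 32/3 + 12*π.
  (u')² squared terms: (12)²·∫cos(3x)² dx = 144·π/2 = 72*π.
  So ∫_0^π (u')² dx = 72*π.
||u||_{H^1}^2 = (32/3 + 12*π) + (72*π) = 32/3 + 84*π.


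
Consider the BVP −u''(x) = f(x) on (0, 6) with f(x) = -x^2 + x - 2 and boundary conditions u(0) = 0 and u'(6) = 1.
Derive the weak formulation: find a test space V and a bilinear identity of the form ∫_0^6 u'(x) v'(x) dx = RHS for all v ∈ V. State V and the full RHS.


V = {v ∈ H^1(0, 6) : v(0) = 0} (test functions vanish at x = 0 where u is specified); weak form: ∫_0^6 u'v' dx = ∫_0^6 (-x^2 + x - 2) v dx + v(6) for all v ∈ V.

Multiply both sides by a test function v and integrate from 0 to 6:
  ∫_0^6 −u''(x) v(x) dx = ∫_0^6 f(x) v(x) dx.
Integrate the LHS by parts once:
  ∫_0^6 −u'' v dx = −[u'(x) v(x)]_0^6 + ∫_0^6 u'(x) v'(x) dx.
Thus ∫_0^6 u'(x) v'(x) dx = ∫_0^6 f(x) v(x) dx + [u'(x) v(x)]_0^6.
Choose V so that boundary terms are either known or forced to vanish.
Mixed BC: u(0) = 0 (Dirichlet) and u'(6) = 1 (Neumann). Define V = {v ∈ H^1(0, 6) : v(0) = 0}. Then [u' v]_0^6 = u'(6)·v(6) − u'(0)·0 = v(6).
Weak formulation: find u (satisfying any essential BC) such that ∫_0^6 u'(x) v'(x) dx = ∫_0^6 f v dx + v(6) for all v ∈ V (Dirichlet at 0 absorbed into V; Neumann datum at x = 6 contributes the boundary term).
Substituting f(x) = -x^2 + x - 2, the right-hand side is ∫_0^6 (-x^2 + x - 2) v dx + v(6).


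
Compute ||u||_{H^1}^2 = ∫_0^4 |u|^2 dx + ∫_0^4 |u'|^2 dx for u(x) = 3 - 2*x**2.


||u||_{H^1}^2 = 14108/15

The H^1 norm (squared) on an interval (0, L) is
  ||u||_{H^1}^2 = ∫_0^L u(x)^2 dx + ∫_0^L u'(x)^2 dx.
Compute u'(x) = -4*x.
Then u(x)^2 = 4*x**4 - 12*x**2 + 9 and u'(x)^2 = 16*x**2.
Integrate each monomial from 0 to 4 using ∫_0^4 c·x^n dx = c·4^(n+1)/(n+1):
  ∫_0^4 u(x)^2 dx = ∫_0^4 (4*x^4 - 12*x^2 + 9) dx. Term by term:
    ∫_0^4 4*x^4 dx = 4096/5;  ∫_0^4 -12*x^2 dx = -256;  ∫_0^4 9 dx = 36.
  Sum: 4096/5 − 256 + 36 = 2996/5.
  ∫_0^4 u'(x)^2 dx = ∫_0^4 (16*x^2) dx. Term by term:
    ∫_0^4 16*x^2 dx = 1024/3.
Adding: ||u||_{H^1}^2 = 2996/5 + 1024/3 = 14108/15.


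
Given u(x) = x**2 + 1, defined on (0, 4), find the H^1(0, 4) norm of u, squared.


||u||_{H^1}^2 = 1684/5

The H^1 norm (squared) on an interval (0, L) is
  ||u||_{H^1}^2 = ∫_0^L u(x)^2 dx + ∫_0^L u'(x)^2 dx.
Compute u'(x) = 2*x.
Then u(x)^2 = x**4 + 2*x**2 + 1 and u'(x)^2 = 4*x**2.
Integrate each monomial from 0 to 4 using ∫_0^4 c·x^n dx = c·4^(n+1)/(n+1):
  ∫_0^4 u(x)^2 dx = ∫_0^4 (x^4 + 2*x^2 + 1) dx. Term by term:
    ∫_0^4 x^4 dx = 1024/5;  ∫_0^4 2*x^2 dx = 128/3;  ∫_0^4 1 dx = 4.
  Sum: 1024/5 + 128/3 + 4 = 3772/15.
  ∫_0^4 u'(x)^2 dx = ∫_0^4 (4*x^2) dx. Term by term:
    ∫_0^4 4*x^2 dx = 256/3.
Adding: ||u||_{H^1}^2 = 3772/15 + 256/3 = 1684/5.


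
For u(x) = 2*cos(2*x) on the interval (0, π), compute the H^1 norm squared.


||u||_{H^1(0,π)}^2 = 10*π

u'(x) = -4*sin(2*x).
Expand u² and (u')² and integrate term by term on (0, π), using: for integers n ≥ 1, ∫_0^π sin²(nx) dx = ∫_0^π cos²(nx) dx = π/2; for n ≠ n', ∫_0^π sin(nx)sin(n'x) dx = ∫_0^π cos(nx)cos(n'x) dx = 0; and by product-to-sum, ∫_0^π sin(nx)cos(n'x) dx = ½∫_0^π [sin((n+n')x) + sin((n−n')x)] dx, which is 0 when n+n' is even and 2n/(n²−n'²) when n+n' is odd (it need not vanish on (0, π)).
  u² squared terms: (2)²·∫cos(2x)² dx = 4·π/2 = 2*π.
  So ∫_0^π u² dx = 2*π.
  (u')² squared terms: (-4)²·∫sin(2x)² dx = 16·π/2 = 8*π.
  So ∫_0^π (u')² dx = 8*π.
||u||_{H^1}^2 = (2*π) + (8*π) = 10*π.


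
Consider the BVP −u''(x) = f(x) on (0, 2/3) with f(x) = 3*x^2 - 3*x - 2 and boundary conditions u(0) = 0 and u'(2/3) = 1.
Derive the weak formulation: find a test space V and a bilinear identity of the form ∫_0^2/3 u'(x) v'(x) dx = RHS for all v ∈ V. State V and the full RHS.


V = {v ∈ H^1(0, 2/3) : v(0) = 0} (test functions vanish at x = 0 where u is specified); weak form: ∫_0^2/3 u'v' dx = ∫_0^2/3 (3*x^2 - 3*x - 2) v dx + v(2/3) for all v ∈ V.

Multiply both sides by a test function v and integrate from 0 to 2/3:
  ∫_0^2/3 −u''(x) v(x) dx = ∫_0^2/3 f(x) v(x) dx.
Integrate the LHS by parts once:
  ∫_0^2/3 −u'' v dx = −[u'(x) v(x)]_0^2/3 + ∫_0^2/3 u'(x) v'(x) dx.
Thus ∫_0^2/3 u'(x) v'(x) dx = ∫_0^2/3 f(x) v(x) dx + [u'(x) v(x)]_0^2/3.
Choose V so that boundary terms are either known or forced to vanish.
Mixed BC: u(0) = 0 (Dirichlet) and u'(2/3) = 1 (Neumann). Define V = {v ∈ H^1(0, 2/3) : v(0) = 0}. Then [u' v]_0^2/3 = u'(2/3)·v(2/3) − u'(0)·0 = v(2/3).
Weak formulation: find u (satisfying any essential BC) such that ∫_0^2/3 u'(x) v'(x) dx = ∫_0^2/3 f v dx + v(2/3) for all v ∈ V (Dirichlet at 0 absorbed into V; Neumann datum at x = 2/3 contributes the boundary term).
Substituting f(x) = 3*x^2 - 3*x - 2, the right-hand side is ∫_0^2/3 (3*x^2 - 3*x - 2) v dx + v(2/3).


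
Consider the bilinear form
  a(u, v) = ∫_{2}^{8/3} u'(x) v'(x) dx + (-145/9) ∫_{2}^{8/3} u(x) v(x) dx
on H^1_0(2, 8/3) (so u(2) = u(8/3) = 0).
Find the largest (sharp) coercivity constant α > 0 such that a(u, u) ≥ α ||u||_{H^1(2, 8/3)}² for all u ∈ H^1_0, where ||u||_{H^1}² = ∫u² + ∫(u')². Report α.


α = (-580 + 81*π^2)/(9*(4 + 9*π^2))

Coercivity of a(·,·) on H^1_0(2, 8/3) means a(u, u) ≥ α ||u||_{H^1}² for every u ∈ H^1_0.
The interval has length L = 2/3, and Poincaré/coercivity depend only on L. Here a(u, u) = ∫(u')² + (-145/9)·∫u².
Here c = -145/9 < 0 with |c| < (π/L)² = 9*π^2/4, so coercivity still holds. The condition a(u,u) ≥ α||u||_{H^1}² reads (1−α)∫(u')² ≥ (α−c)∫u². Any admissible α is ≤ 1 (rapidly oscillating u have ∫u²/∫(u')² → 0), and α = 1 would force 0 ≥ (1−c)∫u², impossible since c < 1; so 1−α > 0. By the sharp Poincaré inequality on H^1_0 of an interval of length L, ∫(u')² ≥ (π/L)²∫u² with equality for the first sine mode sin(π(x−x₀)/L) (x₀ the left endpoint), so the inequality holds for all u iff (1−α)(π/L)² ≥ α − c, i.e. α ≤ ((π/L)² + c)/((π/L)² + 1) = (1 + c(L/π)²)/(1 + (L/π)²). (Direct route, valid since c ≤ 0: Poincaré gives c∫u² ≥ c(L/π)²∫(u')², so a(u,u) ≥ (1 + c(L/π)²)∫(u')², while ||u||_{H^1}² ≤ (1 + (L/π)²)∫(u')²; dividing yields the same α.) With (π/L)² = 9*π^2/4 and c = -145/9, the largest admissible constant is α = ((π/L)² + c)/((π/L)² + 1).
Simplifying, α = (-580 + 81*π^2)/(9*(4 + 9*π^2)).


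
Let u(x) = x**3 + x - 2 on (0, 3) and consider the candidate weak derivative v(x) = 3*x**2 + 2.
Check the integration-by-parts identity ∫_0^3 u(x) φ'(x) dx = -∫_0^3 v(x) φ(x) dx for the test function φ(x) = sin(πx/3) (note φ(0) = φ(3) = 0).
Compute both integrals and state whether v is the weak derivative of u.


LHS = -87/π + 324/π^3, RHS = -93/π + 324/π^3. No, v is not the weak derivative of u.

u(x) = x**3 + x - 2, classical derivative u'(x) = 3*x**2 + 1.
φ(x) = sin(πx/3), so φ'(x) = π*cos(π*x/3)/3.
Note φ(0) = φ(3) = 0, so the boundary term u·φ vanishes.
LHS = ∫_0^3 u(x) φ'(x) dx = ∫_0^3 (π*x^3*cos(π*x/3)/3 + π*x*cos(π*x/3)/3 - 2*π*cos(π*x/3)/3) dx. Term by term:
  ∫_0^3 -2*π*cos(π*x/3)/3 dx = 0;  ∫_0^3 π*x*cos(π*x/3)/3 dx = -6/π;  ∫_0^3 π*x^3*cos(π*x/3)/3 dx = -81/π + 324/π^3.
Sum: 0 − 6/π + -81/π + 324/π^3 = -87/π + 324/π^3.
So LHS = -87/π + 324/π^3.
∫_0^3 v(x) φ(x) dx = ∫_0^3 (3*x^2*sin(π*x/3) + 2*sin(π*x/3)) dx. Term by term:
  ∫_0^3 2*sin(π*x/3) dx = 12/π;  ∫_0^3 3*x^2*sin(π*x/3) dx = -324/π^3 + 81/π.
Sum: 12/π + -324/π^3 + 81/π = -324/π^3 + 93/π.
So RHS = -∫_0^3 v(x) φ(x) dx = -93/π + 324/π^3.
LHS − RHS = 6/π ≠ 0, so the identity fails.
(For a valid weak derivative the identity must hold for EVERY test function, in particular this one. The failure shows v is NOT the weak derivative of u.)
Correct weak derivative would be u'(x) = 3*x**2 + 1.


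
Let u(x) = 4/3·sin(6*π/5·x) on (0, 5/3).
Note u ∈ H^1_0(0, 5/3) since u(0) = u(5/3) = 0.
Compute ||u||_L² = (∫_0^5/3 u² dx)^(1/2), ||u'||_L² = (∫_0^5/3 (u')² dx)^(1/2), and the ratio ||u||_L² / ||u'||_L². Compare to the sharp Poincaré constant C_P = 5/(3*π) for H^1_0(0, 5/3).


||u||_L² / ||u'||_L² = 5/(6*π) < C_P = 5/(3*π).

u(x) = 4/3·sin(6*π/5·x), so u'(x) = 8*π*cos(6*π*x/5)/5.
Writing u(x) = A·sin(kπx/L) with A = 4/3 and k = 2, use ∫_0^L sin²(kπx/L) dx = L/2 and ∫_0^L cos²(kπx/L) dx = L/2.
u² = 16/9·sin²(6*π/5·x) and (u')² = 64*π^2/25·cos²(6*π/5·x), and each of sin², cos² integrates to L/2 = 5/6 over (0, 5/3).
∫_0^5/3 u² dx = 40/27, so ||u||_L² = 2*sqrt(30)/9.
∫_0^5/3 (u')² dx = 32*π^2/15, so ||u'||_L² = 4*sqrt(30)*π/15.
Ratio ||u||_L² / ||u'||_L² = 5/(6*π).
Sharp Poincaré constant on H^1_0(0, 5/3) is C_P = L/π = 5/(3*π), achieved by sin(3*π/5·x).
This is the k = 2 harmonic; the ratio L/(kπ) is strictly less than C_P = L/π, consistent with the sharp inequality ||u||_L² ≤ C_P ||u'||_L².


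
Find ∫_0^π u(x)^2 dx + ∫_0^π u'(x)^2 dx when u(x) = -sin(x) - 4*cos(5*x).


||u||_{H^1(0,π)}^2 = 209*π

u'(x) = 20*sin(5*x) - cos(x).
Expand u² and (u')² and integrate term by term on (0, π), using: for integers n ≥ 1, ∫_0^π sin²(nx) dx = ∫_0^π cos²(nx) dx = π/2; for n ≠ n', ∫_0^π sin(nx)sin(n'x) dx = ∫_0^π cos(nx)cos(n'x) dx = 0; and by product-to-sum, ∫_0^π sin(nx)cos(n'x) dx = ½∫_0^π [sin((n+n')x) + sin((n−n')x)] dx, which is 0 when n+n' is even and 2n/(n²−n'²) when n+n' is odd (it need not vanish on (0, π)).
  u² squared terms: (-1)²·∫sin(x)² dx = 1·π/2 = π/2;  (-4)²·∫cos(5x)² dx = 16·π/2 = 8*π.
  u² cross terms: 2·(-1)·(-4)·∫sin(x)·cos(5x) dx = 8·(0) = 0.
  So ∫_0^π u² dx = π/2 + 8*π + 0 = 17*π/2.
  (u')² squared terms: (-1)²·∫cos(x)² dx = 1·π/2 = π/2;  (20)²·∫sin(5x)² dx = 400·π/2 = 200*π.
  (u')² cross terms: 2·(-1)·(20)·∫cos(x)·sin(5x) dx = -40·(0) = 0.
  So ∫_0^π (u')² dx = π/2 + 200*π + 0 = 401*π/2.
||u||_{H^1}^2 = (17*π/2) + (401*π/2) = 209*π.


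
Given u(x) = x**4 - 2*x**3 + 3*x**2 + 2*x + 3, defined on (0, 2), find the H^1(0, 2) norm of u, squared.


||u||_{H^1}^2 = 111526/315

The H^1 norm (squared) on an interval (0, L) is
  ||u||_{H^1}^2 = ∫_0^L u(x)^2 dx + ∫_0^L u'(x)^2 dx.
Compute u'(x) = 4*x**3 - 6*x**2 + 6*x + 2.
Then u(x)^2 = x**8 - 4*x**7 + 10*x**6 - 8*x**5 + 7*x**4 + 22*x**2 + 12*x + 9 and u'(x)^2 = 16*x**6 - 48*x**5 + 84*x**4 - 56*x**3 + 12*x**2 + 24*x + 4.
Integrate each monomial from 0 to 2 using ∫_0^2 c·x^n dx = c·2^(n+1)/(n+1):
  ∫_0^2 u(x)^2 dx = ∫_0^2 (x^8 - 4*x^7 + 10*x^6 - 8*x^5 + 7*x^4 + 22*x^2 + 12*x + 9) dx. Term by term:
    ∫_0^2 x^8 dx = 512/9;  ∫_0^2 -4*x^7 dx = -128;  ∫_0^2 10*x^6 dx = 1280/7;
    ∫_0^2 -8*x^5 dx = -256/3;  ∫_0^2 7*x^4 dx = 224/5;  ∫_0^2 22*x^2 dx = 176/3;
    ∫_0^2 12*x dx = 24;  ∫_0^2 9 dx = 18.
  Sum: 512/9 − 128 + 1280/7 − 256/3 + 224/5 + 176/3 + 24 + 18 = 54142/315.
  ∫_0^2 u'(x)^2 dx = ∫_0^2 (16*x^6 - 48*x^5 + 84*x^4 - 56*x^3 + 12*x^2 + 24*x + 4) dx. Term by term:
    ∫_0^2 16*x^6 dx = 2048/7;  ∫_0^2 -48*x^5 dx = -512;  ∫_0^2 84*x^4 dx = 2688/5;
    ∫_0^2 -56*x^3 dx = -224;  ∫_0^2 12*x^2 dx = 32;  ∫_0^2 24*x dx = 48;
    ∫_0^2 4 dx = 8.
  Sum: 2048/7 − 512 + 2688/5 − 224 + 32 + 48 + 8 = 6376/35.
Adding: ||u||_{H^1}^2 = 54142/315 + 6376/35 = 111526/315.


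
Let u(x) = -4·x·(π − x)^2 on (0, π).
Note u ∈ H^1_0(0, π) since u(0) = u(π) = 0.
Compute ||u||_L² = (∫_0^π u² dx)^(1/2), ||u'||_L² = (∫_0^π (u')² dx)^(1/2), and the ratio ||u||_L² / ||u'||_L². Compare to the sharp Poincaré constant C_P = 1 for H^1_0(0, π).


||u||_L² / ||u'||_L² = sqrt(14)*π/14 < C_P = 1.

u(x) = -4·x·(π − x)^2, so u'(x) = 4*(π - 3*x)*(x - π).
u(x) = -4·x·(π − x)^2 vanishes at x = 0 and x = π, so u ∈ H^1_0(0, π). Differentiate via the product rule and integrate the resulting polynomials term by term.
  ∫_0^π u² dx = ∫_0^π (16*x^6 - 64*π*x^5 + 96*π^2*x^4 - 64*π^3*x^3 + 16*π^4*x^2) dx. Term by term:
    ∫_0^π 16*x^6 dx = 16*π^7/7;  ∫_0^π -64*π*x^5 dx = -32*π^7/3;  ∫_0^π 96*π^2*x^4 dx = 96*π^7/5;
    ∫_0^π -64*π^3*x^3 dx = -16*π^7;  ∫_0^π 16*π^4*x^2 dx = 16*π^7/3.
  Sum: 16*π^7/7 − 32*π^7/3 + 96*π^7/5 − 16*π^7 + 16*π^7/3 = 16*π^7/105.
  ∫_0^π (u')² dx = ∫_0^π (144*x^4 - 384*π*x^3 + 352*π^2*x^2 - 128*π^3*x + 16*π^4) dx. Term by term:
    ∫_0^π 144*x^4 dx = 144*π^5/5;  ∫_0^π -384*π*x^3 dx = -96*π^5;  ∫_0^π 352*π^2*x^2 dx = 352*π^5/3;
    ∫_0^π -128*π^3*x dx = -64*π^5;  ∫_0^π 16*π^4 dx = 16*π^5.
  Sum: 144*π^5/5 − 96*π^5 + 352*π^5/3 − 64*π^5 + 16*π^5 = 32*π^5/15.
∫_0^π u² dx = 16*π^7/105, so ||u||_L² = 4*sqrt(105)*π^(7/2)/105.
∫_0^π (u')² dx = 32*π^5/15, so ||u'||_L² = 4*sqrt(30)*π^(5/2)/15.
Ratio ||u||_L² / ||u'||_L² = sqrt(14)*π/14.
Sharp Poincaré constant on H^1_0(0, π) is C_P = L/π = 1, achieved by sin(x).
A polynomial bump cannot attain the sharp Poincaré constant (only the first sine eigenfunction does), so the ratio is strictly less than C_P, consistent with ||u||_L² ≤ C_P ||u'||_L².


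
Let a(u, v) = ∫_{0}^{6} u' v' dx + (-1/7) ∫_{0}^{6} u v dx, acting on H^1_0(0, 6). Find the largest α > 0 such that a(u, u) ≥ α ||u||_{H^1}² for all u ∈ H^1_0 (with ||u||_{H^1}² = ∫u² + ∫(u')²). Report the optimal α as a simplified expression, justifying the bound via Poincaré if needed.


α = (-36/7 + π^2)/(π^2 + 36)

Coercivity of a(·,·) on H^1_0(0, 6) means a(u, u) ≥ α ||u||_{H^1}² for every u ∈ H^1_0.
The interval has length L = 6, and Poincaré/coercivity depend only on L. Here a(u, u) = ∫(u')² + (-1/7)·∫u².
Here c = -1/7 < 0 with |c| < (π/L)² = π^2/36, so coercivity still holds. The condition a(u,u) ≥ α||u||_{H^1}² reads (1−α)∫(u')² ≥ (α−c)∫u². Any admissible α is ≤ 1 (rapidly oscillating u have ∫u²/∫(u')² → 0), and α = 1 would force 0 ≥ (1−c)∫u², impossible since c < 1; so 1−α > 0. By the sharp Poincaré inequality on H^1_0 of an interval of length L, ∫(u')² ≥ (π/L)²∫u² with equality for the first sine mode sin(π(x−x₀)/L) (x₀ the left endpoint), so the inequality holds for all u iff (1−α)(π/L)² ≥ α − c, i.e. α ≤ ((π/L)² + c)/((π/L)² + 1) = (1 + c(L/π)²)/(1 + (L/π)²). (Direct route, valid since c ≤ 0: Poincaré gives c∫u² ≥ c(L/π)²∫(u')², so a(u,u) ≥ (1 + c(L/π)²)∫(u')², while ||u||_{H^1}² ≤ (1 + (L/π)²)∫(u')²; dividing yields the same α.) With (π/L)² = π^2/36 and c = -1/7, the largest admissible constant is α = ((π/L)² + c)/((π/L)² + 1).
Simplifying, α = (-36/7 + π^2)/(π^2 + 36).


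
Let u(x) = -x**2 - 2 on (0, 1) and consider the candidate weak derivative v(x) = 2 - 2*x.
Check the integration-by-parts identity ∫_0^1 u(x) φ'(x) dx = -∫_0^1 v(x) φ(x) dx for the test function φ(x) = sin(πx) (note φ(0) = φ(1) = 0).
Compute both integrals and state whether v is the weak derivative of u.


LHS = 2/π, RHS = -2/π. No, v is not the weak derivative of u.

u(x) = -x**2 - 2, classical derivative u'(x) = -2*x.
φ(x) = sin(πx), so φ'(x) = π*cos(π*x).
Note φ(0) = φ(1) = 0, so the boundary term u·φ vanishes.
LHS = ∫_0^1 u(x) φ'(x) dx = ∫_0^1 (-π*x^2*cos(π*x) - 2*π*cos(π*x)) dx. Term by term:
  ∫_0^1 -2*π*cos(π*x) dx = 0;  ∫_0^1 -π*x^2*cos(π*x) dx = 2/π.
Sum: 0 + 2/π = 2/π.
So LHS = 2/π.
∫_0^1 v(x) φ(x) dx = ∫_0^1 (-2*x*sin(π*x) + 2*sin(π*x)) dx. Term by term:
  ∫_0^1 2*sin(π*x) dx = 4/π;  ∫_0^1 -2*x*sin(π*x) dx = -2/π.
Sum: 4/π − 2/π = 2/π.
So RHS = -∫_0^1 v(x) φ(x) dx = -2/π.
LHS − RHS = 4/π ≠ 0, so the identity fails.
(For a valid weak derivative the identity must hold for EVERY test function, in particular this one. The failure shows v is NOT the weak derivative of u.)
Correct weak derivative would be u'(x) = -2*x.


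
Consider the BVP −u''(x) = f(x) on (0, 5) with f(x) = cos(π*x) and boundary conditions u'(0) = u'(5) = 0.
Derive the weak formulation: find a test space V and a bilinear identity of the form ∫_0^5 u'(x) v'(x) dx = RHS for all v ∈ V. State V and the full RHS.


V = H^1(0, 5) (no boundary constraint on v; u is determined up to an additive constant); weak form: ∫_0^5 u'v' dx = ∫_0^5 (cos(π*x)) v dx for all v ∈ V.

Multiply both sides by a test function v and integrate from 0 to 5:
  ∫_0^5 −u''(x) v(x) dx = ∫_0^5 f(x) v(x) dx.
Integrate the LHS by parts once:
  ∫_0^5 −u'' v dx = −[u'(x) v(x)]_0^5 + ∫_0^5 u'(x) v'(x) dx.
Thus ∫_0^5 u'(x) v'(x) dx = ∫_0^5 f(x) v(x) dx + [u'(x) v(x)]_0^5.
Choose V so that boundary terms are either known or forced to vanish.
u has homogeneous Neumann: u'(0) = u'(5) = 0. So [u' v]_0^5 = 0·v(5) − 0·v(0) = 0 for any v; take V = H^1(0, 5).
Weak formulation: find u (satisfying any essential BC) such that ∫_0^5 u'(x) v'(x) dx = ∫_0^5 f v dx for all v ∈ V (homogeneous Neumann, so boundary terms vanish).
Substituting f(x) = cos(π*x), the right-hand side is ∫_0^5 (cos(π*x)) v dx.
Compatibility check (pure Neumann): taking v ≡ 1 ∈ V gives 0 = ∫_0^5 f dx + (0) − (0), i.e. ∫_0^5 f dx must equal u'(0) − u'(5) = 0. Indeed ∫_0^5 (cos(π*x)) dx = 0, so the data are compatible. The solution is then unique only up to an additive constant (fix it e.g. by requiring ∫_0^5 u dx = 0).


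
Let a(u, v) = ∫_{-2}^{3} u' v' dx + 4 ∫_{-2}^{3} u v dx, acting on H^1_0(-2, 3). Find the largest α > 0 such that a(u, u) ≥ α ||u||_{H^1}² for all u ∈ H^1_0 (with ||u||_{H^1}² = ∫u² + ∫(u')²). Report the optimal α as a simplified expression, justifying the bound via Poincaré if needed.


α = 1

Coercivity of a(·,·) on H^1_0(-2, 3) means a(u, u) ≥ α ||u||_{H^1}² for every u ∈ H^1_0.
The interval has length L = 5, and Poincaré/coercivity depend only on L. Here a(u, u) = ∫(u')² + (4)·∫u².
Here c = 4 ≥ 1, so a(u,u) = ∫(u')² + c∫u² ≥ ∫(u')² + ∫u² = ||u||_{H^1}², i.e. α = 1 works. No larger α is possible: a(u,u) ≥ α||u||_{H^1}² means (1−α)∫(u')² ≥ (α−c)∫u², and for the modes u_n = sin(nπ(x−x₀)/L) (x₀ the left endpoint) one has ∫u_n²/∫(u_n')² = (L/(nπ))² → 0, so a(u_n,u_n)/||u_n||_{H^1}² → 1. Hence the optimal constant is α = 1.
Therefore α = 1.


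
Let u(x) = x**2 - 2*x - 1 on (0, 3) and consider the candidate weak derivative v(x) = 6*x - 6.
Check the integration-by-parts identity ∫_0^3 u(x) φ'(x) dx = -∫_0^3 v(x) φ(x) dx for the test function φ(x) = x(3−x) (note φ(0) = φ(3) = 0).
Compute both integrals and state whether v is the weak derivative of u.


LHS = -9/2, RHS = -27/2. No, v is not the weak derivative of u.

u(x) = x**2 - 2*x - 1, classical derivative u'(x) = 2*x - 2.
φ(x) = x(3−x), so φ'(x) = 3 - 2*x.
Note φ(0) = φ(3) = 0, so the boundary term u·φ vanishes.
LHS = ∫_0^3 u(x) φ'(x) dx = ∫_0^3 (-2*x^3 + 7*x^2 - 4*x - 3) dx. Term by term:
  ∫_0^3 -2*x^3 dx = -81/2;  ∫_0^3 7*x^2 dx = 63;  ∫_0^3 -4*x dx = -18;
  ∫_0^3 -3 dx = -9.
Sum: -81/2 + 63 − 18 − 9 = -9/2.
So LHS = -9/2.
∫_0^3 v(x) φ(x) dx = ∫_0^3 (-6*x^3 + 24*x^2 - 18*x) dx. Term by term:
  ∫_0^3 -6*x^3 dx = -243/2;  ∫_0^3 24*x^2 dx = 216;  ∫_0^3 -18*x dx = -81.
Sum: -243/2 + 216 − 81 = 27/2.
So RHS = -∫_0^3 v(x) φ(x) dx = -27/2.
LHS − RHS = 9 ≠ 0, so the identity fails.
(For a valid weak derivative the identity must hold for EVERY test function, in particular this one. The failure shows v is NOT the weak derivative of u.)
Correct weak derivative would be u'(x) = 2*x - 2.


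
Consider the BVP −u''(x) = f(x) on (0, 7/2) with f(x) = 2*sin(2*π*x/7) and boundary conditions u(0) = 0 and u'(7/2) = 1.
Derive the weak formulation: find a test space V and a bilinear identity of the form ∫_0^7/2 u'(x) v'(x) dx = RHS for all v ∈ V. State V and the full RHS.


V = {v ∈ H^1(0, 7/2) : v(0) = 0} (test functions vanish at x = 0 where u is specified); weak form: ∫_0^7/2 u'v' dx = ∫_0^7/2 (2*sin(2*π*x/7)) v dx + v(7/2) for all v ∈ V.

Multiply both sides by a test function v and integrate from 0 to 7/2:
  ∫_0^7/2 −u''(x) v(x) dx = ∫_0^7/2 f(x) v(x) dx.
Integrate the LHS by parts once:
  ∫_0^7/2 −u'' v dx = −[u'(x) v(x)]_0^7/2 + ∫_0^7/2 u'(x) v'(x) dx.
Thus ∫_0^7/2 u'(x) v'(x) dx = ∫_0^7/2 f(x) v(x) dx + [u'(x) v(x)]_0^7/2.
Choose V so that boundary terms are either known or forced to vanish.
Mixed BC: u(0) = 0 (Dirichlet) and u'(7/2) = 1 (Neumann). Define V = {v ∈ H^1(0, 7/2) : v(0) = 0}. Then [u' v]_0^7/2 = u'(7/2)·v(7/2) − u'(0)·0 = v(7/2).
Weak formulation: find u (satisfying any essential BC) such that ∫_0^7/2 u'(x) v'(x) dx = ∫_0^7/2 f v dx + v(7/2) for all v ∈ V (Dirichlet at 0 absorbed into V; Neumann datum at x = 7/2 contributes the boundary term).
Substituting f(x) = 2*sin(2*π*x/7), the right-hand side is ∫_0^7/2 (2*sin(2*π*x/7)) v dx + v(7/2).


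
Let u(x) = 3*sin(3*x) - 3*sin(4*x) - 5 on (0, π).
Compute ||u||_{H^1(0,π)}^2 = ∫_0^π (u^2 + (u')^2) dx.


||u||_{H^1(0,π)}^2 = -20 + 293*π/2

u'(x) = 9*cos(3*x) - 12*cos(4*x).
Expand u² and (u')² and integrate term by term on (0, π), using: for integers n ≥ 1, ∫_0^π sin²(nx) dx = ∫_0^π cos²(nx) dx = π/2; for n ≠ n', ∫_0^π sin(nx)sin(n'x) dx = ∫_0^π cos(nx)cos(n'x) dx = 0; and by product-to-sum, ∫_0^π sin(nx)cos(n'x) dx = ½∫_0^π [sin((n+n')x) + sin((n−n')x)] dx, which is 0 when n+n' is even and 2n/(n²−n'²) when n+n' is odd (it need not vanish on (0, π)). For the constant mode: ∫_0^π 1 dx = π, ∫_0^π cos(nx) dx = 0, ∫_0^π sin(nx) dx = (1−(−1)^n)/n.
  u² squared terms: (-5)²·∫1 dx = 25·π = 25*π;  (-3)²·∫sin(4x)² dx = 9·π/2 = 9*π/2;  (3)²·∫sin(3x)² dx = 9·π/2 = 9*π/2.
  u² cross terms: 2·(-5)·(-3)·∫1·sin(4x) dx = 30·(0) = 0;  2·(-5)·(3)·∫1·sin(3x) dx = -30·(2/3) = -20;  2·(-3)·(3)·∫sin(4x)·sin(3x) dx = -18·(0) = 0.
  So ∫_0^π u² dx = 25*π + 9*π/2 + 9*π/2 + 0 − 20 + 0 = -20 + 34*π.
  (u')² squared terms: (-12)²·∫cos(4x)² dx = 144·π/2 = 72*π;  (9)²·∫cos(3x)² dx = 81·π/2 = 81*π/2.
  (u')² cross terms: 2·(-12)·(9)·∫cos(4x)·cos(3x) dx = -216·(0) = 0.
  So ∫_0^π (u')² dx = 72*π + 81*π/2 + 0 = 225*π/2.
||u||_{H^1}^2 = (-20 + 34*π) + (225*π/2) = -20 + 293*π/2.


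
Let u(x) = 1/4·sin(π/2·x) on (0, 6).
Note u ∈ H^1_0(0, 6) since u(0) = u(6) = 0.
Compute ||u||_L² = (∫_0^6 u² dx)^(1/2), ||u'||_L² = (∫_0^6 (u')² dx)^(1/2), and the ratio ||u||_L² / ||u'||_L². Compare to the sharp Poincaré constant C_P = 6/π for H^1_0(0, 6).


||u||_L² / ||u'||_L² = 2/π < C_P = 6/π.

u(x) = 1/4·sin(π/2·x), so u'(x) = π*cos(π*x/2)/8.
Writing u(x) = A·sin(kπx/L) with A = 1/4 and k = 3, use ∫_0^L sin²(kπx/L) dx = L/2 and ∫_0^L cos²(kπx/L) dx = L/2.
u² = 1/16·sin²(π/2·x) and (u')² = π^2/64·cos²(π/2·x), and each of sin², cos² integrates to L/2 = 3 over (0, 6).
∫_0^6 u² dx = 3/16, so ||u||_L² = sqrt(3)/4.
∫_0^6 (u')² dx = 3*π^2/64, so ||u'||_L² = sqrt(3)*π/8.
Ratio ||u||_L² / ||u'||_L² = 2/π.
Sharp Poincaré constant on H^1_0(0, 6) is C_P = L/π = 6/π, achieved by sin(π/6·x).
This is the k = 3 harmonic; the ratio L/(kπ) is strictly less than C_P = L/π, consistent with the sharp inequality ||u||_L² ≤ C_P ||u'||_L².


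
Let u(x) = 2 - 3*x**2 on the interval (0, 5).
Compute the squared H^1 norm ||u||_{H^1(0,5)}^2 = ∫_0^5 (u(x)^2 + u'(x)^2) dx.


||u||_{H^1}^2 = 6645

The H^1 norm (squared) on an interval (0, L) is
  ||u||_{H^1}^2 = ∫_0^L u(x)^2 dx + ∫_0^L u'(x)^2 dx.
Compute u'(x) = -6*x.
Then u(x)^2 = 9*x**4 - 12*x**2 + 4 and u'(x)^2 = 36*x**2.
Integrate each monomial from 0 to 5 using ∫_0^5 c·x^n dx = c·5^(n+1)/(n+1):
  ∫_0^5 u(x)^2 dx = ∫_0^5 (9*x^4 - 12*x^2 + 4) dx. Term by term:
    ∫_0^5 9*x^4 dx = 5625;  ∫_0^5 -12*x^2 dx = -500;  ∫_0^5 4 dx = 20.
  Sum: 5625 − 500 + 20 = 5145.
  ∫_0^5 u'(x)^2 dx = ∫_0^5 (36*x^2) dx. Term by term:
    ∫_0^5 36*x^2 dx = 1500.
Adding: ||u||_{H^1}^2 = 5145 + 1500 = 6645.


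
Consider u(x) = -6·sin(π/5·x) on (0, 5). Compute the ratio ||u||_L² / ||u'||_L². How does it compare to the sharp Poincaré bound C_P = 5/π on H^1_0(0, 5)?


||u||_L² / ||u'||_L² = 5/π = C_P.

u(x) = -6·sin(π/5·x), so u'(x) = -6*π*cos(π*x/5)/5.
Writing u(x) = A·sin(kπx/L) with A = -6 and k = 1, use ∫_0^L sin²(kπx/L) dx = L/2 and ∫_0^L cos²(kπx/L) dx = L/2.
u² = 36·sin²(π/5·x) and (u')² = 36*π^2/25·cos²(π/5·x), and each of sin², cos² integrates to L/2 = 5/2 over (0, 5).
∫_0^5 u² dx = 90, so ||u||_L² = 3*sqrt(10).
∫_0^5 (u')² dx = 18*π^2/5, so ||u'||_L² = 3*sqrt(10)*π/5.
Ratio ||u||_L² / ||u'||_L² = 5/π.
Sharp Poincaré constant on H^1_0(0, 5) is C_P = L/π = 5/π, achieved by sin(π/5·x).
This is the k = 1 eigenfunction (up to amplitude), so the ratio equals the sharp Poincaré constant exactly.


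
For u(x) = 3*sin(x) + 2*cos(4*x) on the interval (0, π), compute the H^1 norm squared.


||u||_{H^1(0,π)}^2 = -136/5 + 43*π

u'(x) = -8*sin(4*x) + 3*cos(x).
Expand u² and (u')² and integrate term by term on (0, π), using: for integers n ≥ 1, ∫_0^π sin²(nx) dx = ∫_0^π cos²(nx) dx = π/2; for n ≠ n', ∫_0^π sin(nx)sin(n'x) dx = ∫_0^π cos(nx)cos(n'x) dx = 0; and by product-to-sum, ∫_0^π sin(nx)cos(n'x) dx = ½∫_0^π [sin((n+n')x) + sin((n−n')x)] dx, which is 0 when n+n' is even and 2n/(n²−n'²) when n+n' is odd (it need not vanish on (0, π)).
  u² squared terms: (2)²·∫cos(4x)² dx = 4·π/2 = 2*π;  (3)²·∫sin(x)² dx = 9·π/2 = 9*π/2.
  u² cross terms: 2·(2)·(3)·∫cos(4x)·sin(x) dx = 12·(-2/15) = -8/5.
  So ∫_0^π u² dx = 2*π + 9*π/2 − 8/5 = -8/5 + 13*π/2.
  (u')² squared terms: (-8)²·∫sin(4x)² dx = 64·π/2 = 32*π;  (3)²·∫cos(x)² dx = 9·π/2 = 9*π/2.
  (u')² cross terms: 2·(-8)·(3)·∫sin(4x)·cos(x) dx = -48·(8/15) = -128/5.
  So ∫_0^π (u')² dx = 32*π + 9*π/2 − 128/5 = -128/5 + 73*π/2.
||u||_{H^1}^2 = (-8/5 + 13*π/2) + (-128/5 + 73*π/2) = -136/5 + 43*π.


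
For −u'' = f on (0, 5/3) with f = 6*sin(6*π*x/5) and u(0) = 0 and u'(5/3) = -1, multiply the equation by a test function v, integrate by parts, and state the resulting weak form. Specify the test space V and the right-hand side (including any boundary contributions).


V = {v ∈ H^1(0, 5/3) : v(0) = 0} (test functions vanish at x = 0 where u is specified); weak form: ∫_0^5/3 u'v' dx = ∫_0^5/3 (6*sin(6*π*x/5)) v dx − v(5/3) for all v ∈ V.

Multiply both sides by a test function v and integrate from 0 to 5/3:
  ∫_0^5/3 −u''(x) v(x) dx = ∫_0^5/3 f(x) v(x) dx.
Integrate the LHS by parts once:
  ∫_0^5/3 −u'' v dx = −[u'(x) v(x)]_0^5/3 + ∫_0^5/3 u'(x) v'(x) dx.
Thus ∫_0^5/3 u'(x) v'(x) dx = ∫_0^5/3 f(x) v(x) dx + [u'(x) v(x)]_0^5/3.
Choose V so that boundary terms are either known or forced to vanish.
Mixed BC: u(0) = 0 (Dirichlet) and u'(5/3) = -1 (Neumann). Define V = {v ∈ H^1(0, 5/3) : v(0) = 0}. Then [u' v]_0^5/3 = u'(5/3)·v(5/3) − u'(0)·0 = − v(5/3).
Weak formulation: find u (satisfying any essential BC) such that ∫_0^5/3 u'(x) v'(x) dx = ∫_0^5/3 f v dx − v(5/3) for all v ∈ V (Dirichlet at 0 absorbed into V; Neumann datum at x = 5/3 contributes the boundary term).
Substituting f(x) = 6*sin(6*π*x/5), the right-hand side is ∫_0^5/3 (6*sin(6*π*x/5)) v dx − v(5/3).


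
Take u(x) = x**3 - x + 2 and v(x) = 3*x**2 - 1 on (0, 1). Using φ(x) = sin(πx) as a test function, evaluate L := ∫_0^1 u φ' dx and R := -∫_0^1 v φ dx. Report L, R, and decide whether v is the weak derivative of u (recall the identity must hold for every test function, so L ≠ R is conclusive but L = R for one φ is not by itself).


LHS = (12 - π^2)/π^3, RHS = (12 - π^2)/π^3. Yes, v = u' weakly.

u(x) = x**3 - x + 2, classical derivative u'(x) = 3*x**2 - 1.
φ(x) = sin(πx), so φ'(x) = π*cos(π*x).
Note φ(0) = φ(1) = 0, so the boundary term u·φ vanishes.
LHS = ∫_0^1 u(x) φ'(x) dx = ∫_0^1 (π*x^3*cos(π*x) - π*x*cos(π*x) + 2*π*cos(π*x)) dx. Term by term:
  ∫_0^1 2*π*cos(π*x) dx = 0;  ∫_0^1 π*x^3*cos(π*x) dx = -3/π + 12/π^3;  ∫_0^1 -π*x*cos(π*x) dx = 2/π.
Sum: 0 + -3/π + 12/π^3 + 2/π = (12 - π^2)/π^3.
So LHS = (12 - π^2)/π^3.
∫_0^1 v(x) φ(x) dx = ∫_0^1 (3*x^2*sin(π*x) - sin(π*x)) dx. Term by term:
  ∫_0^1 -sin(π*x) dx = -2/π;  ∫_0^1 3*x^2*sin(π*x) dx = -12/π^3 + 3/π.
Sum: -2/π + -12/π^3 + 3/π = (-12 + π^2)/π^3.
So RHS = -∫_0^1 v(x) φ(x) dx = (12 - π^2)/π^3.
LHS = RHS, so the identity holds for this test φ.
Moreover u is smooth here and v(x) = u'(x) = 3*x**2 - 1 pointwise, so the identity holds for every test function. Hence v is the weak derivative of u.


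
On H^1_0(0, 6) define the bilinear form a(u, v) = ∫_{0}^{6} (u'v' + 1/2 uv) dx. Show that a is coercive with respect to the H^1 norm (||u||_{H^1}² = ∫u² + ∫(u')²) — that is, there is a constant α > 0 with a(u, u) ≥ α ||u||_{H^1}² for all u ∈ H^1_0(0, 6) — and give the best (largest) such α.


α = (π^2 + 18)/(π^2 + 36)

Coercivity of a(·,·) on H^1_0(0, 6) means a(u, u) ≥ α ||u||_{H^1}² for every u ∈ H^1_0.
The interval has length L = 6, and Poincaré/coercivity depend only on L. Here a(u, u) = ∫(u')² + (1/2)·∫u².
Here 0 < c = 1/2 < 1. The condition a(u,u) ≥ α||u||_{H^1}² reads (1−α)∫(u')² ≥ (α−c)∫u². Any admissible α is ≤ 1 (rapidly oscillating u have ∫u²/∫(u')² → 0), and α = 1 would force 0 ≥ (1−c)∫u², impossible since c < 1; so 1−α > 0. By the sharp Poincaré inequality on H^1_0 of an interval of length L, ∫(u')² ≥ (π/L)²∫u² with equality for the first sine mode sin(π(x−x₀)/L) (x₀ the left endpoint), so the inequality holds for all u iff (1−α)(π/L)² ≥ α − c, i.e. α ≤ ((π/L)² + c)/((π/L)² + 1) = (1 + c(L/π)²)/(1 + (L/π)²). With (π/L)² = π^2/36 and c = 1/2, the largest admissible constant is α = ((π/L)² + c)/((π/L)² + 1).
Simplifying, α = (π^2 + 18)/(π^2 + 36).
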